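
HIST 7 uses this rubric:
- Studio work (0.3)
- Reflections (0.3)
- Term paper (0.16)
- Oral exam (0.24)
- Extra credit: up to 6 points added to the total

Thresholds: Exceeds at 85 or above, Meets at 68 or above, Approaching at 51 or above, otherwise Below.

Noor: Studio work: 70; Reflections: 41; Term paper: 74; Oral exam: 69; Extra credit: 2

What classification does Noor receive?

Weighted total:
  Studio work 70 × 0.3 = 21
  Reflections 41 × 0.3 = 12.3
  Term paper 74 × 0.16 = 11.84
  Oral exam 69 × 0.24 = 16.56
Sum = 61.7
Extra credit: 61.7 + 2 = 63.7
63.7 is ≥ 51 and < 68 → Approaching

Approaching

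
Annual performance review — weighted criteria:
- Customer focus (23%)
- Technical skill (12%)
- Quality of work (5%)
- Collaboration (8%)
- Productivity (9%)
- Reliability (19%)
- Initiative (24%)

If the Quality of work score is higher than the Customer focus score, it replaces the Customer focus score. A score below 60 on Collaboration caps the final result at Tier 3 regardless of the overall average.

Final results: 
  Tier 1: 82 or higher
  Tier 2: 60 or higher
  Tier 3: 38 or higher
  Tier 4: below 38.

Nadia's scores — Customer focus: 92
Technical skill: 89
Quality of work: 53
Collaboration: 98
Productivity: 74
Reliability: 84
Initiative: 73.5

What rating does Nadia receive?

Tier 1

Quality of work (53) ≤ Customer focus (92), so Customer focus stays at 92.
Collaboration score 98 ≥ 60: minimum met.
Weighted total:
  Customer focus 92 × 0.23 = 21.16
  Technical skill 89 × 0.12 = 10.68
  Quality of work 53 × 0.05 = 2.65
  Collaboration 98 × 0.08 = 7.84
  Productivity 74 × 0.09 = 6.66
  Reliability 84 × 0.19 = 15.96
  Initiative 73.5 × 0.24 = 17.64
Sum = 82.59
82.59 ≥ 82 → Tier 1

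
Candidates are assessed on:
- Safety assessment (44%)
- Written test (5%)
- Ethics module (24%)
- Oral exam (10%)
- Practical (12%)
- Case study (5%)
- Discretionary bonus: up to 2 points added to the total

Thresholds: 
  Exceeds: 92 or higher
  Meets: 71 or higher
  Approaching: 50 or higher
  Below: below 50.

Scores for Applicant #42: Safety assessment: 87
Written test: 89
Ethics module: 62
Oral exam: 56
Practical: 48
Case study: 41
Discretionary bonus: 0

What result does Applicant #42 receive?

Weighted total:
  Safety assessment 87 × 0.44 = 38.28
  Written test 89 × 0.05 = 4.45
  Ethics module 62 × 0.24 = 14.88
  Oral exam 56 × 0.1 = 5.6
  Practical 48 × 0.12 = 5.76
  Case study 41 × 0.05 = 2.05
Sum = 71.02
Discretionary bonus: 71.02 + 0 = 71.02
71.02 is ≥ 71 and < 92 → Meets

Meets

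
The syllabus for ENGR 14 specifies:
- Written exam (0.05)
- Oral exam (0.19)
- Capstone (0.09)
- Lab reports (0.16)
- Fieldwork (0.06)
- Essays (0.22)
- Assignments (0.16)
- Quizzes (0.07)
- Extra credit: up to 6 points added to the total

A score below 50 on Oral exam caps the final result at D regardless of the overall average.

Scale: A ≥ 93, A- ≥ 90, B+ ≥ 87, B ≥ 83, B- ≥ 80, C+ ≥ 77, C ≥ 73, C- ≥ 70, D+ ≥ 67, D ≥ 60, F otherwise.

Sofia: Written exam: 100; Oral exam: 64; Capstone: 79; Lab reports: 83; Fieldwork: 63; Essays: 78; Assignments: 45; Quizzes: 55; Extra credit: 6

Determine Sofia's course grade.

C

Oral exam score 64 ≥ 50: minimum met.
Weighted total:
  Written exam 100 × 0.05 = 5
  Oral exam 64 × 0.19 = 12.16
  Capstone 79 × 0.09 = 7.11
  Lab reports 83 × 0.16 = 13.28
  Fieldwork 63 × 0.06 = 3.78
  Essays 78 × 0.22 = 17.16
  Assignments 45 × 0.16 = 7.2
  Quizzes 55 × 0.07 = 3.85
Sum = 69.54
Extra credit: 69.54 + 6 = 75.54
75.54 is ≥ 73 and < 77 → C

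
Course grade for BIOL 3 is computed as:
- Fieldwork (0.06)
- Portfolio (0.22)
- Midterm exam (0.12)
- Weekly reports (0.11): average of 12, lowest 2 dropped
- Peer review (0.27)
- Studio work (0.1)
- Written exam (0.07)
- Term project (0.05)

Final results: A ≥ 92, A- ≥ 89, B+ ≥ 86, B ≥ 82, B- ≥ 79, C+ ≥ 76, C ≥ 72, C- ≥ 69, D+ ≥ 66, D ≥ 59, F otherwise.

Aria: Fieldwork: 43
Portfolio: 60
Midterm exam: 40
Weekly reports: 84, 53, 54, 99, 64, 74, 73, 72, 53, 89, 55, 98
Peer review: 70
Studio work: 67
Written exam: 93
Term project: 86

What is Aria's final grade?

Weekly reports: drop 53, 53 → average of remaining 10 = 762/10 = 76.2
Weighted total:
  Fieldwork 43 × 0.06 = 2.58
  Portfolio 60 × 0.22 = 13.2
  Midterm exam 40 × 0.12 = 4.8
  Weekly reports 76.2 × 0.11 = 8.382
  Peer review 70 × 0.27 = 18.9
  Studio work 67 × 0.1 = 6.7
  Written exam 93 × 0.07 = 6.51
  Term project 86 × 0.05 = 4.3
Sum = 65.372
65.372 is ≥ 59 and < 66 → D

D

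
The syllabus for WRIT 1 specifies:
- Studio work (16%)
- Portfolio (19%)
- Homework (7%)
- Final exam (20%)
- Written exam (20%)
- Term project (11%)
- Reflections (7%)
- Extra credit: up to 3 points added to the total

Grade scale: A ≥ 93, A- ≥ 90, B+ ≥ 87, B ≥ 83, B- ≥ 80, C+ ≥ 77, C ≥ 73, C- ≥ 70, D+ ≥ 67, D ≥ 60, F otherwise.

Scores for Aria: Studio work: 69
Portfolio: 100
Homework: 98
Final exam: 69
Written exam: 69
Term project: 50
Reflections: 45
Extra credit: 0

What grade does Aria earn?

Weighted total:
  Studio work 69 × 0.16 = 11.04
  Portfolio 100 × 0.19 = 19
  Homework 98 × 0.07 = 6.86
  Final exam 69 × 0.2 = 13.8
  Written exam 69 × 0.2 = 13.8
  Term project 50 × 0.11 = 5.5
  Reflections 45 × 0.07 = 3.15
Sum = 73.15
Extra credit: 73.15 + 0 = 73.15
73.15 is ≥ 73 and < 77 → C

C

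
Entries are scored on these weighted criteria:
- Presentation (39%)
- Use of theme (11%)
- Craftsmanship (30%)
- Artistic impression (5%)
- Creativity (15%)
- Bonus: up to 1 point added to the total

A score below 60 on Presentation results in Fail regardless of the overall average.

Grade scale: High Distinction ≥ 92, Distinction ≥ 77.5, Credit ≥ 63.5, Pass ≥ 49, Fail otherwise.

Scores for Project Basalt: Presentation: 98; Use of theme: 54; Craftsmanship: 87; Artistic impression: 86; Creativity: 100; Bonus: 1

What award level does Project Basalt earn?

Presentation score 98 ≥ 60: minimum met.
Weighted total:
  Presentation 98 × 0.39 = 38.22
  Use of theme 54 × 0.11 = 5.94
  Craftsmanship 87 × 0.3 = 26.1
  Artistic impression 86 × 0.05 = 4.3
  Creativity 100 × 0.15 = 15
Sum = 89.56
Bonus: 89.56 + 1 = 90.56
90.56 is ≥ 77.5 and < 92 → Distinction

Distinction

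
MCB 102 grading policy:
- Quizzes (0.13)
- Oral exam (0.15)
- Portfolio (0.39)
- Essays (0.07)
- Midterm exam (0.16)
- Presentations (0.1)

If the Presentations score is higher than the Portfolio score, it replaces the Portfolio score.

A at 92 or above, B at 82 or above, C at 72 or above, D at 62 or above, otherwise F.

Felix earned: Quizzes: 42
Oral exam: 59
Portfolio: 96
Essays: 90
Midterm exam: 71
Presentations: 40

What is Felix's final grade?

C

Presentations (40) ≤ Portfolio (96), so Portfolio stays at 96.
Weighted total:
  Quizzes 42 × 0.13 = 5.46
  Oral exam 59 × 0.15 = 8.85
  Portfolio 96 × 0.39 = 37.44
  Essays 90 × 0.07 = 6.3
  Midterm exam 71 × 0.16 = 11.36
  Presentations 40 × 0.1 = 4
Sum = 73.41
73.41 is ≥ 72 and < 82 → C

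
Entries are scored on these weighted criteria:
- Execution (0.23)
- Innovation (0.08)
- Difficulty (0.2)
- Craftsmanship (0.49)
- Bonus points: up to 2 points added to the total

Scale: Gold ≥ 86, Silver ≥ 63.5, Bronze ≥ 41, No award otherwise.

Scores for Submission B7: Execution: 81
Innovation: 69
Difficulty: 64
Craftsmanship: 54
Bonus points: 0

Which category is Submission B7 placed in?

Bronze

Weighted total:
  Execution 81 × 0.23 = 18.63
  Innovation 69 × 0.08 = 5.52
  Difficulty 64 × 0.2 = 12.8
  Craftsmanship 54 × 0.49 = 26.46
Sum = 63.41
Bonus points: 63.41 + 0 = 63.41
63.41 is ≥ 41 and < 63.5 → Bronze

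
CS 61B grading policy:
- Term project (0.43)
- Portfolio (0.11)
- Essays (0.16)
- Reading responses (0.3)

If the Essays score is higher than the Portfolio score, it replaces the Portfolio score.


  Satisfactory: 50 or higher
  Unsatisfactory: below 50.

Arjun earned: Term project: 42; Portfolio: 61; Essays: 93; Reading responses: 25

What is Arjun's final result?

Satisfactory

Essays (93) > Portfolio (61), so Portfolio counts as 93.
Weighted total:
  Term project 42 × 0.43 = 18.06
  Portfolio 93 × 0.11 = 10.23
  Essays 93 × 0.16 = 14.88
  Reading responses 25 × 0.3 = 7.5
Sum = 50.67
50.67 ≥ 50 → Satisfactory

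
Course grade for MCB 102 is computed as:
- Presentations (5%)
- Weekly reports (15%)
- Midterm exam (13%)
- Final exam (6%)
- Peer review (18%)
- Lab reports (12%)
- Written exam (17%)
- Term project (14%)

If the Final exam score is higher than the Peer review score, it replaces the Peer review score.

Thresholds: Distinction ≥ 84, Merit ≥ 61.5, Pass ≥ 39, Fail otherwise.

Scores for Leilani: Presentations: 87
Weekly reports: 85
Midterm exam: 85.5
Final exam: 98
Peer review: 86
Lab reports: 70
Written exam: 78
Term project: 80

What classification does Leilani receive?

Final exam (98) > Peer review (86), so Peer review counts as 98.
Weighted total:
  Presentations 87 × 0.05 = 4.35
  Weekly reports 85 × 0.15 = 12.75
  Midterm exam 85.5 × 0.13 = 11.115
  Final exam 98 × 0.06 = 5.88
  Peer review 98 × 0.18 = 17.64
  Lab reports 70 × 0.12 = 8.4
  Written exam 78 × 0.17 = 13.26
  Term project 80 × 0.14 = 11.2
Sum = 84.595
84.595 ≥ 84 → Distinction

Distinction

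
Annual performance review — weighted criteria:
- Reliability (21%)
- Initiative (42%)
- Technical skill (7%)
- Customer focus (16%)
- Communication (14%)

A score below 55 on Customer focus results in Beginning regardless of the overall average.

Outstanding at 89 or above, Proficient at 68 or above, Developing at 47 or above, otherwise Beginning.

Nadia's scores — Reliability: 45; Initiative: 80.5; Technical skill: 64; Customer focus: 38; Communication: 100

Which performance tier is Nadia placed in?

Customer focus score 38 < 55: minimum not met.
Weighted total:
  Reliability 45 × 0.21 = 9.45
  Initiative 80.5 × 0.42 = 33.81
  Technical skill 64 × 0.07 = 4.48
  Customer focus 38 × 0.16 = 6.08
  Communication 100 × 0.14 = 14
Sum = 67.82
Because the Customer focus minimum was not met, the result is Beginning.

Beginning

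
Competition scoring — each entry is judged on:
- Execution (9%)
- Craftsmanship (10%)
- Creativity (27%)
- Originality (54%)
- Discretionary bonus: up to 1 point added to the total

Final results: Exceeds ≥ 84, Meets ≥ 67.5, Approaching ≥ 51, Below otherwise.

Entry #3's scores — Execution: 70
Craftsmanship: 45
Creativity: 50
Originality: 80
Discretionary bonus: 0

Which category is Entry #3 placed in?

Meets

Weighted total:
  Execution 70 × 0.09 = 6.3
  Craftsmanship 45 × 0.1 = 4.5
  Creativity 50 × 0.27 = 13.5
  Originality 80 × 0.54 = 43.2
Sum = 67.5
Discretionary bonus: 67.5 + 0 = 67.5
67.5 is ≥ 67.5 and < 84 → Meets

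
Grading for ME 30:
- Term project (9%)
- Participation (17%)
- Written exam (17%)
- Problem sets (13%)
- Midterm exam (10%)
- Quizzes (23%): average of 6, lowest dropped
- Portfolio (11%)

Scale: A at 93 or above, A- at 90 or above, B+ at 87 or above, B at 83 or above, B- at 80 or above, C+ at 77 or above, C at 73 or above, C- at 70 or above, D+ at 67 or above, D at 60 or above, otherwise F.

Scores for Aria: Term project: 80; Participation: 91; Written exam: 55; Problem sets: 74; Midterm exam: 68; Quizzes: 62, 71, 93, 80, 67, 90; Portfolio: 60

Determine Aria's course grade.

Quizzes: drop 62 → average of remaining 5 = 401/5 = 80.2
Weighted total:
  Term project 80 × 0.09 = 7.2
  Participation 91 × 0.17 = 15.47
  Written exam 55 × 0.17 = 9.35
  Problem sets 74 × 0.13 = 9.62
  Midterm exam 68 × 0.1 = 6.8
  Quizzes 80.2 × 0.23 = 18.446
  Portfolio 60 × 0.11 = 6.6
Sum = 73.486
73.486 is ≥ 73 and < 77 → C

C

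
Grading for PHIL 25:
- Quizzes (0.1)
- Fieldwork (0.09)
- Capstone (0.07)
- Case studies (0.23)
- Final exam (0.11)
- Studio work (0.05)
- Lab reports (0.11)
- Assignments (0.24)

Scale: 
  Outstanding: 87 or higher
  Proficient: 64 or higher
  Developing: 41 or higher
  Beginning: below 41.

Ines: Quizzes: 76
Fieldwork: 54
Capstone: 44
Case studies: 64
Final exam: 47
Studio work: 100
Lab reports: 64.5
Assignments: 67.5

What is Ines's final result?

Developing

Weighted total:
  Quizzes 76 × 0.1 = 7.6
  Fieldwork 54 × 0.09 = 4.86
  Capstone 44 × 0.07 = 3.08
  Case studies 64 × 0.23 = 14.72
  Final exam 47 × 0.11 = 5.17
  Studio work 100 × 0.05 = 5
  Lab reports 64.5 × 0.11 = 7.095
  Assignments 67.5 × 0.24 = 16.2
Sum = 63.725
63.725 is ≥ 41 and < 64 → Developing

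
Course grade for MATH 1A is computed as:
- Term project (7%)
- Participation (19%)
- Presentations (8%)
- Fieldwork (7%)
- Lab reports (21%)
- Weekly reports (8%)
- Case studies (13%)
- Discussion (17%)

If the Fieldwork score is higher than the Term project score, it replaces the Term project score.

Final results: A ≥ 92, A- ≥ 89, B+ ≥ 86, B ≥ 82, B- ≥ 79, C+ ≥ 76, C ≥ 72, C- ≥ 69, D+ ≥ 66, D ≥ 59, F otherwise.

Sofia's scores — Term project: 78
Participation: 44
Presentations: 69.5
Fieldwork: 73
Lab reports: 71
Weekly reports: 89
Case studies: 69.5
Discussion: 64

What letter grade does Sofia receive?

Fieldwork (73) ≤ Term project (78), so Term project stays at 78.
Weighted total:
  Term project 78 × 0.07 = 5.46
  Participation 44 × 0.19 = 8.36
  Presentations 69.5 × 0.08 = 5.56
  Fieldwork 73 × 0.07 = 5.11
  Lab reports 71 × 0.21 = 14.91
  Weekly reports 89 × 0.08 = 7.12
  Case studies 69.5 × 0.13 = 9.035
  Discussion 64 × 0.17 = 10.88
Sum = 66.435
66.435 is ≥ 66 and < 69 → D+

D+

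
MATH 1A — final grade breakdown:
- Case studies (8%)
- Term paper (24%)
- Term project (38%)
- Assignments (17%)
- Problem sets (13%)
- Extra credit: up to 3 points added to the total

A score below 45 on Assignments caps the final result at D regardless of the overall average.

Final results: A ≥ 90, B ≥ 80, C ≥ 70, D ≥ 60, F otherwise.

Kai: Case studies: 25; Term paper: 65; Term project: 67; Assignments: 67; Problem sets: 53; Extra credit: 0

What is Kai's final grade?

D

Assignments score 67 ≥ 45: minimum met.
Weighted total:
  Case studies 25 × 0.08 = 2
  Term paper 65 × 0.24 = 15.6
  Term project 67 × 0.38 = 25.46
  Assignments 67 × 0.17 = 11.39
  Problem sets 53 × 0.13 = 6.89
Sum = 61.34
Extra credit: 61.34 + 0 = 61.34
61.34 is ≥ 60 and < 70 → D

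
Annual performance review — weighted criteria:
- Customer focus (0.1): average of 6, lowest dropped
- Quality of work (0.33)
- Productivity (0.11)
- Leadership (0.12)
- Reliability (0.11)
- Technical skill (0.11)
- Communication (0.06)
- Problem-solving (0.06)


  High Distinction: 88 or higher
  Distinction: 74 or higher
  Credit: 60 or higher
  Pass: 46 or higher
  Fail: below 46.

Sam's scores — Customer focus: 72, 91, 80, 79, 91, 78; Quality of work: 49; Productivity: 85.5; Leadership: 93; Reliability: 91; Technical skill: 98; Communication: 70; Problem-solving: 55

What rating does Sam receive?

Credit

Customer focus: drop 72 → average of remaining 5 = 419/5 = 83.8
Weighted total:
  Customer focus 83.8 × 0.1 = 8.38
  Quality of work 49 × 0.33 = 16.17
  Productivity 85.5 × 0.11 = 9.405
  Leadership 93 × 0.12 = 11.16
  Reliability 91 × 0.11 = 10.01
  Technical skill 98 × 0.11 = 10.78
  Communication 70 × 0.06 = 4.2
  Problem-solving 55 × 0.06 = 3.3
Sum = 73.405
73.405 is ≥ 60 and < 74 → Credit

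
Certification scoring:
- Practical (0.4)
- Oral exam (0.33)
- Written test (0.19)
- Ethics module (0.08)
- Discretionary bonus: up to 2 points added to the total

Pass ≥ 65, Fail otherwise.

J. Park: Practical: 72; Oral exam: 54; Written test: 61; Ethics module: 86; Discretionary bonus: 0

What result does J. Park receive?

Weighted total:
  Practical 72 × 0.4 = 28.8
  Oral exam 54 × 0.33 = 17.82
  Written test 61 × 0.19 = 11.59
  Ethics module 86 × 0.08 = 6.88
Sum = 65.09
Discretionary bonus: 65.09 + 0 = 65.09
65.09 ≥ 65 → Pass

Pass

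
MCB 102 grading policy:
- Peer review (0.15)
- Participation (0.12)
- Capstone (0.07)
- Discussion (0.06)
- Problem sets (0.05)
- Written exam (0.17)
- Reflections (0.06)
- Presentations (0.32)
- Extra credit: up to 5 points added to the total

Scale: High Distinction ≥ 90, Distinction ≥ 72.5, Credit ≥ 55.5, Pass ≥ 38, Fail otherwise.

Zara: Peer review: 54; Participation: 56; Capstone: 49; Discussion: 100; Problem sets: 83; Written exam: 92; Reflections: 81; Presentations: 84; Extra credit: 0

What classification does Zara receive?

Weighted total:
  Peer review 54 × 0.15 = 8.1
  Participation 56 × 0.12 = 6.72
  Capstone 49 × 0.07 = 3.43
  Discussion 100 × 0.06 = 6
  Problem sets 83 × 0.05 = 4.15
  Written exam 92 × 0.17 = 15.64
  Reflections 81 × 0.06 = 4.86
  Presentations 84 × 0.32 = 26.88
Sum = 75.78
Extra credit: 75.78 + 0 = 75.78
75.78 is ≥ 72.5 and < 90 → Distinction

Distinction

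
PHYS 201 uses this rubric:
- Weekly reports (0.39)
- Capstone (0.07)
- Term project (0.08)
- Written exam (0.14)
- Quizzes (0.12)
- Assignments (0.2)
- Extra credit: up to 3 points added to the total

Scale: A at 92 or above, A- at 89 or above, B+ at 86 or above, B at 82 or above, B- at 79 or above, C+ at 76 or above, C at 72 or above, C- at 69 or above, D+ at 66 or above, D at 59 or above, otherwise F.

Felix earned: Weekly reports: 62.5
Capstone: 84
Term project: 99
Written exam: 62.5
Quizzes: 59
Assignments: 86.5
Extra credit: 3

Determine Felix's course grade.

Weighted total:
  Weekly reports 62.5 × 0.39 = 24.375
  Capstone 84 × 0.07 = 5.88
  Term project 99 × 0.08 = 7.92
  Written exam 62.5 × 0.14 = 8.75
  Quizzes 59 × 0.12 = 7.08
  Assignments 86.5 × 0.2 = 17.3
Sum = 71.305
Extra credit: 71.305 + 3 = 74.305
74.305 is ≥ 72 and < 76 → C

C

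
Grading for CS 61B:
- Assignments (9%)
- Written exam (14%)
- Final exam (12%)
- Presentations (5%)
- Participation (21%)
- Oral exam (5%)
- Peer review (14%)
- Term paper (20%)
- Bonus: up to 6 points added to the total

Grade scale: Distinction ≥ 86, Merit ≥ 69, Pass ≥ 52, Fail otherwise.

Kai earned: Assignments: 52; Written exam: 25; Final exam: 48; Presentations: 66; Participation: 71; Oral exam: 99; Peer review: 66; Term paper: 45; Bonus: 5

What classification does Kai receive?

Pass

Weighted total:
  Assignments 52 × 0.09 = 4.68
  Written exam 25 × 0.14 = 3.5
  Final exam 48 × 0.12 = 5.76
  Presentations 66 × 0.05 = 3.3
  Participation 71 × 0.21 = 14.91
  Oral exam 99 × 0.05 = 4.95
  Peer review 66 × 0.14 = 9.24
  Term paper 45 × 0.2 = 9
Sum = 55.34
Bonus: 55.34 + 5 = 60.34
60.34 is ≥ 52 and < 69 → Pass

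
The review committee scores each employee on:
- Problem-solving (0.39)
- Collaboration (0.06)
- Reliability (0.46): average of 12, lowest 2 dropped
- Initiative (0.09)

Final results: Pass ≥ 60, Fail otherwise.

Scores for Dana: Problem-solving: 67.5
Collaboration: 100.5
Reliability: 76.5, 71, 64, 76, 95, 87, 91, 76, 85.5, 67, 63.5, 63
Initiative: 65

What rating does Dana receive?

Reliability: drop 63, 63.5 → average of remaining 10 = 789/10 = 78.9
Weighted total:
  Problem-solving 67.5 × 0.39 = 26.325
  Collaboration 100.5 × 0.06 = 6.03
  Reliability 78.9 × 0.46 = 36.294
  Initiative 65 × 0.09 = 5.85
Sum = 74.499
74.499 ≥ 60 → Pass

Pass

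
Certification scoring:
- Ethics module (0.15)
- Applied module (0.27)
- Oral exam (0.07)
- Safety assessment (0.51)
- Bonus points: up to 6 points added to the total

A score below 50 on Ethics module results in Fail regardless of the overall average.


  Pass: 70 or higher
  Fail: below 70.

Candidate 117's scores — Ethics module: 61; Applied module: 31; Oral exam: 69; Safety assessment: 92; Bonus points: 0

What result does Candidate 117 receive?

Fail

Ethics module score 61 ≥ 50: minimum met.
Weighted total:
  Ethics module 61 × 0.15 = 9.15
  Applied module 31 × 0.27 = 8.37
  Oral exam 69 × 0.07 = 4.83
  Safety assessment 92 × 0.51 = 46.92
Sum = 69.27
Bonus points: 69.27 + 0 = 69.27
69.27 < 70 → Fail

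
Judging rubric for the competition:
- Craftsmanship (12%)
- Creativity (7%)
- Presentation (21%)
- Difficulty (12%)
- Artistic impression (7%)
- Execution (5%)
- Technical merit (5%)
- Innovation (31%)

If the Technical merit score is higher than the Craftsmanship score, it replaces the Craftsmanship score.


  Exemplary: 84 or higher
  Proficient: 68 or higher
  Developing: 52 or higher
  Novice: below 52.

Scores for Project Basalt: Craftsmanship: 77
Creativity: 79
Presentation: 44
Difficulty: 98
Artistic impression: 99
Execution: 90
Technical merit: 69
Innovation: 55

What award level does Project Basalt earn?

Technical merit (69) ≤ Craftsmanship (77), so Craftsmanship stays at 77.
Weighted total:
  Craftsmanship 77 × 0.12 = 9.24
  Creativity 79 × 0.07 = 5.53
  Presentation 44 × 0.21 = 9.24
  Difficulty 98 × 0.12 = 11.76
  Artistic impression 99 × 0.07 = 6.93
  Execution 90 × 0.05 = 4.5
  Technical merit 69 × 0.05 = 3.45
  Innovation 55 × 0.31 = 17.05
Sum = 67.7
67.7 is ≥ 52 and < 68 → Developing

Developing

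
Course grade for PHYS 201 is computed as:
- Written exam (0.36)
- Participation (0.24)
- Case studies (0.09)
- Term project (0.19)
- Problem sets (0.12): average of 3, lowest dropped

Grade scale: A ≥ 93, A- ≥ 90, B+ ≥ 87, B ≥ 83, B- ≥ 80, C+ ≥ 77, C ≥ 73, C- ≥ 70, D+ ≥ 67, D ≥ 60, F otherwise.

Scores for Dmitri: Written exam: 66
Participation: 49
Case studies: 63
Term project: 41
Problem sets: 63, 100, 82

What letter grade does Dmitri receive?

Problem sets: drop 63 → average of remaining 2 = 182/2 = 91
Weighted total:
  Written exam 66 × 0.36 = 23.76
  Participation 49 × 0.24 = 11.76
  Case studies 63 × 0.09 = 5.67
  Term project 41 × 0.19 = 7.79
  Problem sets 91 × 0.12 = 10.92
Sum = 59.9
59.9 < 60 → F

F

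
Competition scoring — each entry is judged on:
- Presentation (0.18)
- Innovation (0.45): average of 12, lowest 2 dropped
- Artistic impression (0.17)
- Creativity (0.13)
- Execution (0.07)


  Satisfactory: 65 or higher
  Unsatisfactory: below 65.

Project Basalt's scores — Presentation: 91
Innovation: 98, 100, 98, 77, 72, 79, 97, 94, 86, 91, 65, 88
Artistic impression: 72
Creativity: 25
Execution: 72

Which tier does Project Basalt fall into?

Satisfactory

Innovation: drop 65, 72 → average of remaining 10 = 908/10 = 90.8
Weighted total:
  Presentation 91 × 0.18 = 16.38
  Innovation 90.8 × 0.45 = 40.86
  Artistic impression 72 × 0.17 = 12.24
  Creativity 25 × 0.13 = 3.25
  Execution 72 × 0.07 = 5.04
Sum = 77.77
77.77 ≥ 65 → Satisfactory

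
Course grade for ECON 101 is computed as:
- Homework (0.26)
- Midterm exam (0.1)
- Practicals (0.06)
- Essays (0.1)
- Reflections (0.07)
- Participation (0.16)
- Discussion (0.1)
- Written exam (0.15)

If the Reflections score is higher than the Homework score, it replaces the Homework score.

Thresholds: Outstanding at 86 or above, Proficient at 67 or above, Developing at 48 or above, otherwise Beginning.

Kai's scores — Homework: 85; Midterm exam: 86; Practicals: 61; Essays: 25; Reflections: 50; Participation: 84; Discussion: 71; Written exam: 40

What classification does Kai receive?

Developing

Reflections (50) ≤ Homework (85), so Homework stays at 85.
Weighted total:
  Homework 85 × 0.26 = 22.1
  Midterm exam 86 × 0.1 = 8.6
  Practicals 61 × 0.06 = 3.66
  Essays 25 × 0.1 = 2.5
  Reflections 50 × 0.07 = 3.5
  Participation 84 × 0.16 = 13.44
  Discussion 71 × 0.1 = 7.1
  Written exam 40 × 0.15 = 6
Sum = 66.9
66.9 is ≥ 48 and < 67 → Developing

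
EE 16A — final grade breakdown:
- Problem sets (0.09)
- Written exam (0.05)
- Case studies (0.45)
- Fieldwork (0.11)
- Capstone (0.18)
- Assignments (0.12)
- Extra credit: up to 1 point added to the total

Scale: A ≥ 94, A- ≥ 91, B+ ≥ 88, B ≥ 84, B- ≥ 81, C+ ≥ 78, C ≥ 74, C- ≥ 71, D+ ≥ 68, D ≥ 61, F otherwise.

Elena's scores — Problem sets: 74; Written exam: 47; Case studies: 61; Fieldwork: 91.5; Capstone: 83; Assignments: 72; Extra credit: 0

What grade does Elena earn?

D+

Weighted total:
  Problem sets 74 × 0.09 = 6.66
  Written exam 47 × 0.05 = 2.35
  Case studies 61 × 0.45 = 27.45
  Fieldwork 91.5 × 0.11 = 10.065
  Capstone 83 × 0.18 = 14.94
  Assignments 72 × 0.12 = 8.64
Sum = 70.105
Extra credit: 70.105 + 0 = 70.105
70.105 is ≥ 68 and < 71 → D+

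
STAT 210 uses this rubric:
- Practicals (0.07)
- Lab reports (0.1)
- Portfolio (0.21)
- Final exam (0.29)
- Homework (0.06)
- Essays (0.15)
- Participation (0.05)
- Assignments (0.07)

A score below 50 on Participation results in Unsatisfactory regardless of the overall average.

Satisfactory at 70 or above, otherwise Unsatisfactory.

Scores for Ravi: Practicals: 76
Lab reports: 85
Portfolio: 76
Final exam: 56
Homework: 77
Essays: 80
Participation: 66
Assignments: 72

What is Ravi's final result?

Participation score 66 ≥ 50: minimum met.
Weighted total:
  Practicals 76 × 0.07 = 5.32
  Lab reports 85 × 0.1 = 8.5
  Portfolio 76 × 0.21 = 15.96
  Final exam 56 × 0.29 = 16.24
  Homework 77 × 0.06 = 4.62
  Essays 80 × 0.15 = 12
  Participation 66 × 0.05 = 3.3
  Assignments 72 × 0.07 = 5.04
Sum = 70.98
70.98 ≥ 70 → Satisfactory

Satisfactory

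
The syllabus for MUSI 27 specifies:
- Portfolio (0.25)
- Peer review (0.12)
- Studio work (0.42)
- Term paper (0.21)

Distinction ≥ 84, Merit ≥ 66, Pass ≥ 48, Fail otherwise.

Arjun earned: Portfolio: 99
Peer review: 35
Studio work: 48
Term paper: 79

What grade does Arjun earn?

Pass

Weighted total:
  Portfolio 99 × 0.25 = 24.75
  Peer review 35 × 0.12 = 4.2
  Studio work 48 × 0.42 = 20.16
  Term paper 79 × 0.21 = 16.59
Sum = 65.7
65.7 is ≥ 48 and < 66 → Pass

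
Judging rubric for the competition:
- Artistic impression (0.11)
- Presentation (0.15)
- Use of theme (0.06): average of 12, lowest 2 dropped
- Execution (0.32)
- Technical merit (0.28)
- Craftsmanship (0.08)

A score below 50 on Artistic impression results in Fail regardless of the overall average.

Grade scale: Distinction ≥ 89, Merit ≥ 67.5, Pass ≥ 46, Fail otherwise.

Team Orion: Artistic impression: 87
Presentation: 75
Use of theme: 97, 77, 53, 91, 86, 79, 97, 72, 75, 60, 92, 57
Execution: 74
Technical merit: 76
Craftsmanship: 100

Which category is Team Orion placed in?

Merit

Use of theme: drop 53, 57 → average of remaining 10 = 826/10 = 82.6
Artistic impression score 87 ≥ 50: minimum met.
Weighted total:
  Artistic impression 87 × 0.11 = 9.57
  Presentation 75 × 0.15 = 11.25
  Use of theme 82.6 × 0.06 = 4.956
  Execution 74 × 0.32 = 23.68
  Technical merit 76 × 0.28 = 21.28
  Craftsmanship 100 × 0.08 = 8
Sum = 78.736
78.736 is ≥ 67.5 and < 89 → Merit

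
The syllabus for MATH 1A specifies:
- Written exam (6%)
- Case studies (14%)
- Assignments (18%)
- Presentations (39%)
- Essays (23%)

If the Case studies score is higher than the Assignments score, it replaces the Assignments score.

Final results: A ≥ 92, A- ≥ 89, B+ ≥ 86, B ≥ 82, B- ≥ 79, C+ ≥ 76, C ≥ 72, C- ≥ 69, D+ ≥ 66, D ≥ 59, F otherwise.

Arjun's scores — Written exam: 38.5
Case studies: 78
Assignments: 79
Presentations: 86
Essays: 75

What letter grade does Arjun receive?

Case studies (78) ≤ Assignments (79), so Assignments stays at 79.
Weighted total:
  Written exam 38.5 × 0.06 = 2.31
  Case studies 78 × 0.14 = 10.92
  Assignments 79 × 0.18 = 14.22
  Presentations 86 × 0.39 = 33.54
  Essays 75 × 0.23 = 17.25
Sum = 78.24
78.24 is ≥ 76 and < 79 → C+

C+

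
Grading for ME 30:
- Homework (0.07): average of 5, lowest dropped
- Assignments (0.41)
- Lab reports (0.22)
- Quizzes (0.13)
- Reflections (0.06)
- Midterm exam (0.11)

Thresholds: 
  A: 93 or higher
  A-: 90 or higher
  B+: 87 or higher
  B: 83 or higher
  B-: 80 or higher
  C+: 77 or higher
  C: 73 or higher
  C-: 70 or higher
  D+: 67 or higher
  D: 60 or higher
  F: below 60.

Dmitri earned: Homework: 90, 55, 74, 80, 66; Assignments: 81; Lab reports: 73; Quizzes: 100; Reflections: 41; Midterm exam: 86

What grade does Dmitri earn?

Homework: drop 55 → average of remaining 4 = 310/4 = 77.5
Weighted total:
  Homework 77.5 × 0.07 = 5.425
  Assignments 81 × 0.41 = 33.21
  Lab reports 73 × 0.22 = 16.06
  Quizzes 100 × 0.13 = 13
  Reflections 41 × 0.06 = 2.46
  Midterm exam 86 × 0.11 = 9.46
Sum = 79.615
79.615 is ≥ 77 and < 80 → C+

C+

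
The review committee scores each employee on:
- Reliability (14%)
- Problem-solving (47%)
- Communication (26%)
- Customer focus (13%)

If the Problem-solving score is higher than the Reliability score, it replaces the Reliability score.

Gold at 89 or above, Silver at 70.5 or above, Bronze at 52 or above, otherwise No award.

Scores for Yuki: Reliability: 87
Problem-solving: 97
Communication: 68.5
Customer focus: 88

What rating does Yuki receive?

Problem-solving (97) > Reliability (87), so Reliability counts as 97.
Weighted total:
  Reliability 97 × 0.14 = 13.58
  Problem-solving 97 × 0.47 = 45.59
  Communication 68.5 × 0.26 = 17.81
  Customer focus 88 × 0.13 = 11.44
Sum = 88.42
88.42 is ≥ 70.5 and < 89 → Silver

Silver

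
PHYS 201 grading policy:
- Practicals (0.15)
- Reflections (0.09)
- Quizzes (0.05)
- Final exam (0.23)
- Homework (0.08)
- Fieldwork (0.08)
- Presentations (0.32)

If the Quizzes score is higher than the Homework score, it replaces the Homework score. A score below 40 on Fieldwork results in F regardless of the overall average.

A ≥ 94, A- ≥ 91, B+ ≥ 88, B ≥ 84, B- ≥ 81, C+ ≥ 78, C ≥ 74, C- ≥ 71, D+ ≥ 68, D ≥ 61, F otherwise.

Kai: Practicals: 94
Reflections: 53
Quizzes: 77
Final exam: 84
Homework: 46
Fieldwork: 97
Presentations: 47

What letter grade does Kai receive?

C-

Quizzes (77) > Homework (46), so Homework counts as 77.
Fieldwork score 97 ≥ 40: minimum met.
Weighted total:
  Practicals 94 × 0.15 = 14.1
  Reflections 53 × 0.09 = 4.77
  Quizzes 77 × 0.05 = 3.85
  Final exam 84 × 0.23 = 19.32
  Homework 77 × 0.08 = 6.16
  Fieldwork 97 × 0.08 = 7.76
  Presentations 47 × 0.32 = 15.04
Sum = 71
71 is ≥ 71 and < 74 → C-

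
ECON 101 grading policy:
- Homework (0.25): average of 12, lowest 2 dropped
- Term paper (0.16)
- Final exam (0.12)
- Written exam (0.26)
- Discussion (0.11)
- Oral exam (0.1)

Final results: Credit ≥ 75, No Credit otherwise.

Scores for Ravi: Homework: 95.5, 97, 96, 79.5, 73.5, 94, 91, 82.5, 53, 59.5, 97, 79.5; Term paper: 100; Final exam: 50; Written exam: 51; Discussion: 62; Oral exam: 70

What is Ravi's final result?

Homework: drop 53, 59.5 → average of remaining 10 = 885.5/10 = 88.55
Weighted total:
  Homework 88.55 × 0.25 = 22.1375
  Term paper 100 × 0.16 = 16
  Final exam 50 × 0.12 = 6
  Written exam 51 × 0.26 = 13.26
  Discussion 62 × 0.11 = 6.82
  Oral exam 70 × 0.1 = 7
Sum = 71.2175
71.2175 < 75 → No Credit

No Credit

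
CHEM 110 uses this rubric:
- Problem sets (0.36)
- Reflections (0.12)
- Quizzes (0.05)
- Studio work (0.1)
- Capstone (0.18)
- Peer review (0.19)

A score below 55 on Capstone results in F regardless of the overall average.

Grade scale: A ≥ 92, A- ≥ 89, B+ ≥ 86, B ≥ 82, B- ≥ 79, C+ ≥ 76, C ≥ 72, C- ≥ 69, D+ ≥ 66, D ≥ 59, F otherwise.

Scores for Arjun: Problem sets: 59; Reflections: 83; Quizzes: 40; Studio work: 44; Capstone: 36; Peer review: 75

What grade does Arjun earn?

F

Capstone score 36 < 55: minimum not met.
Weighted total:
  Problem sets 59 × 0.36 = 21.24
  Reflections 83 × 0.12 = 9.96
  Quizzes 40 × 0.05 = 2
  Studio work 44 × 0.1 = 4.4
  Capstone 36 × 0.18 = 6.48
  Peer review 75 × 0.19 = 14.25
Sum = 58.33
Because the Capstone minimum was not met, the result is F.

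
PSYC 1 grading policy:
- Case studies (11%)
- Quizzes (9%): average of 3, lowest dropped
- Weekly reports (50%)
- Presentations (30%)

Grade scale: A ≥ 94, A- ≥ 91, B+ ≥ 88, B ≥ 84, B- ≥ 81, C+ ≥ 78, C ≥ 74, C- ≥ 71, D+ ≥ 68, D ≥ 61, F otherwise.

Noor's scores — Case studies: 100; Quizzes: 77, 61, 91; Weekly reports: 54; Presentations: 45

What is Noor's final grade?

F

Quizzes: drop 61 → average of remaining 2 = 168/2 = 84
Weighted total:
  Case studies 100 × 0.11 = 11
  Quizzes 84 × 0.09 = 7.56
  Weekly reports 54 × 0.5 = 27
  Presentations 45 × 0.3 = 13.5
Sum = 59.06
59.06 < 61 → F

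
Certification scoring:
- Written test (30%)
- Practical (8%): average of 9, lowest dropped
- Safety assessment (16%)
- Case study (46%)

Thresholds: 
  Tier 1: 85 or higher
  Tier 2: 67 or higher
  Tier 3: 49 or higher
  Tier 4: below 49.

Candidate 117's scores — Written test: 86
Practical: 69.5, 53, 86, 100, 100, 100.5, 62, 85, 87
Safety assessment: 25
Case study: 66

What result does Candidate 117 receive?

Tier 2

Practical: drop 53 → average of remaining 8 = 690/8 = 86.25
Weighted total:
  Written test 86 × 0.3 = 25.8
  Practical 86.25 × 0.08 = 6.9
  Safety assessment 25 × 0.16 = 4
  Case study 66 × 0.46 = 30.36
Sum = 67.06
67.06 is ≥ 67 and < 85 → Tier 2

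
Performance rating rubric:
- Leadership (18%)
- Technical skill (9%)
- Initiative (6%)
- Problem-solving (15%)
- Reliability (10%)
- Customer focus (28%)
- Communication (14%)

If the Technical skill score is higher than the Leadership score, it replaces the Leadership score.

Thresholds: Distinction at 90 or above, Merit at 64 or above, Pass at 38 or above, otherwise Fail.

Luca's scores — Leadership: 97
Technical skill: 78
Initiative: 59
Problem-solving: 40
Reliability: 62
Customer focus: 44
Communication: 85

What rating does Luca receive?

Technical skill (78) ≤ Leadership (97), so Leadership stays at 97.
Weighted total:
  Leadership 97 × 0.18 = 17.46
  Technical skill 78 × 0.09 = 7.02
  Initiative 59 × 0.06 = 3.54
  Problem-solving 40 × 0.15 = 6
  Reliability 62 × 0.1 = 6.2
  Customer focus 44 × 0.28 = 12.32
  Communication 85 × 0.14 = 11.9
Sum = 64.44
64.44 is ≥ 64 and < 90 → Merit

Merit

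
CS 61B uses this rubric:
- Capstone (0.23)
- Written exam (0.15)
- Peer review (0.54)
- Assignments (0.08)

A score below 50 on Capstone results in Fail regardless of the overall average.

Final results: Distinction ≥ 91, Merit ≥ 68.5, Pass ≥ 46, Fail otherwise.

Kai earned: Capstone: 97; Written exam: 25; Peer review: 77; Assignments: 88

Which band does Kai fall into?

Merit

Capstone score 97 ≥ 50: minimum met.
Weighted total:
  Capstone 97 × 0.23 = 22.31
  Written exam 25 × 0.15 = 3.75
  Peer review 77 × 0.54 = 41.58
  Assignments 88 × 0.08 = 7.04
Sum = 74.68
74.68 is ≥ 68.5 and < 91 → Merit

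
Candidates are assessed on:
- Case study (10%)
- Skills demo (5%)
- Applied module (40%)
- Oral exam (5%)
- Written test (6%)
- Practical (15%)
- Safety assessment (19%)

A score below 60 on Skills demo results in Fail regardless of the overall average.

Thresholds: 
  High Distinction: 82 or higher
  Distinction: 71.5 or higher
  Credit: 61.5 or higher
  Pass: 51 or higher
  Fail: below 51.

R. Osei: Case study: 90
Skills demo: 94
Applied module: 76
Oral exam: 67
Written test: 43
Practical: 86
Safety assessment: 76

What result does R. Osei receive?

Distinction

Skills demo score 94 ≥ 60: minimum met.
Weighted total:
  Case study 90 × 0.1 = 9
  Skills demo 94 × 0.05 = 4.7
  Applied module 76 × 0.4 = 30.4
  Oral exam 67 × 0.05 = 3.35
  Written test 43 × 0.06 = 2.58
  Practical 86 × 0.15 = 12.9
  Safety assessment 76 × 0.19 = 14.44
Sum = 77.37
77.37 is ≥ 71.5 and < 82 → Distinction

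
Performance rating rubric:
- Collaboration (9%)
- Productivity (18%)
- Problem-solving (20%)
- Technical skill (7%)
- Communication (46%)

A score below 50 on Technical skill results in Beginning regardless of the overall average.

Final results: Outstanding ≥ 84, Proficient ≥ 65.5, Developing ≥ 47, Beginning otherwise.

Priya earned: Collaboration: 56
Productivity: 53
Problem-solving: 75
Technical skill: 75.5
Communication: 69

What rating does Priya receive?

Technical skill score 75.5 ≥ 50: minimum met.
Weighted total:
  Collaboration 56 × 0.09 = 5.04
  Productivity 53 × 0.18 = 9.54
  Problem-solving 75 × 0.2 = 15
  Technical skill 75.5 × 0.07 = 5.285
  Communication 69 × 0.46 = 31.74
Sum = 66.605
66.605 is ≥ 65.5 and < 84 → Proficient

Proficient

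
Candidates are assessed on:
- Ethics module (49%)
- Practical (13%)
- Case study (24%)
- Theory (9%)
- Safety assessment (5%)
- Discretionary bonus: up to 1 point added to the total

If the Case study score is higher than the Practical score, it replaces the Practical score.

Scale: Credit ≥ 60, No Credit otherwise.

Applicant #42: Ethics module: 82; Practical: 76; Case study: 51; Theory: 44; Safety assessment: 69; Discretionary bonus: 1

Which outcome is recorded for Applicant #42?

Credit

Case study (51) ≤ Practical (76), so Practical stays at 76.
Weighted total:
  Ethics module 82 × 0.49 = 40.18
  Practical 76 × 0.13 = 9.88
  Case study 51 × 0.24 = 12.24
  Theory 44 × 0.09 = 3.96
  Safety assessment 69 × 0.05 = 3.45
Sum = 69.71
Discretionary bonus: 69.71 + 1 = 70.71
70.71 ≥ 60 → Credit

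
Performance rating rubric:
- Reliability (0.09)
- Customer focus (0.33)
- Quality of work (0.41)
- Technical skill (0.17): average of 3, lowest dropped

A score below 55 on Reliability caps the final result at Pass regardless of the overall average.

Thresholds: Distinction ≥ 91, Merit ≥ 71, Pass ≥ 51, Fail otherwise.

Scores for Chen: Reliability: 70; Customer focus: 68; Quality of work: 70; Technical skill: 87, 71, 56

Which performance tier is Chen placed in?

Technical skill: drop 56 → average of remaining 2 = 158/2 = 79
Reliability score 70 ≥ 55: minimum met.
Weighted total:
  Reliability 70 × 0.09 = 6.3
  Customer focus 68 × 0.33 = 22.44
  Quality of work 70 × 0.41 = 28.7
  Technical skill 79 × 0.17 = 13.43
Sum = 70.87
70.87 is ≥ 51 and < 71 → Pass

Pass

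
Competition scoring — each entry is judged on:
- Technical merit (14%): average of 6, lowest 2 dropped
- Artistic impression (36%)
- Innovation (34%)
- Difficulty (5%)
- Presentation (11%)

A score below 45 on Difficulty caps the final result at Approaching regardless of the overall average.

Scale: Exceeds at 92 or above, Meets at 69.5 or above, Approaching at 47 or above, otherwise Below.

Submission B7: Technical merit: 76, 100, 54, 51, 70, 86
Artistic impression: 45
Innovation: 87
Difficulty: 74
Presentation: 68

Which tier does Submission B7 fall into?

Approaching

Technical merit: drop 51, 54 → average of remaining 4 = 332/4 = 83
Difficulty score 74 ≥ 45: minimum met.
Weighted total:
  Technical merit 83 × 0.14 = 11.62
  Artistic impression 45 × 0.36 = 16.2
  Innovation 87 × 0.34 = 29.58
  Difficulty 74 × 0.05 = 3.7
  Presentation 68 × 0.11 = 7.48
Sum = 68.58
68.58 is ≥ 47 and < 69.5 → Approaching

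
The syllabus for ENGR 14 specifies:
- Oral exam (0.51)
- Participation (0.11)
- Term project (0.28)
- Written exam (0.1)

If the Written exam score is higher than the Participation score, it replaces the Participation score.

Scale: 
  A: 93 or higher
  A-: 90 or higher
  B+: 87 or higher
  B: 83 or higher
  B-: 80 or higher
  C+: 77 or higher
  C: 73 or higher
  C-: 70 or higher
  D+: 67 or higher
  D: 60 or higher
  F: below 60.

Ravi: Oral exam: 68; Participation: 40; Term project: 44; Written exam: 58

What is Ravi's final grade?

Written exam (58) > Participation (40), so Participation counts as 58.
Weighted total:
  Oral exam 68 × 0.51 = 34.68
  Participation 58 × 0.11 = 6.38
  Term project 44 × 0.28 = 12.32
  Written exam 58 × 0.1 = 5.8
Sum = 59.18
59.18 < 60 → F

F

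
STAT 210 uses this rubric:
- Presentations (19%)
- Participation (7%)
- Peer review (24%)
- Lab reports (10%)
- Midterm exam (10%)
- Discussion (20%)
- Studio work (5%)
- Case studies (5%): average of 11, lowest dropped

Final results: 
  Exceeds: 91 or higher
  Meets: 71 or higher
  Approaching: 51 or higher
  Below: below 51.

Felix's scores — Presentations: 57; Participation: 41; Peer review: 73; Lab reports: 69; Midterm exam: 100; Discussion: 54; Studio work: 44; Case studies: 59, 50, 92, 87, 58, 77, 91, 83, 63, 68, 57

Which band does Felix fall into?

Case studies: drop 50 → average of remaining 10 = 735/10 = 73.5
Weighted total:
  Presentations 57 × 0.19 = 10.83
  Participation 41 × 0.07 = 2.87
  Peer review 73 × 0.24 = 17.52
  Lab reports 69 × 0.1 = 6.9
  Midterm exam 100 × 0.1 = 10
  Discussion 54 × 0.2 = 10.8
  Studio work 44 × 0.05 = 2.2
  Case studies 73.5 × 0.05 = 3.675
Sum = 64.795
64.795 is ≥ 51 and < 71 → Approaching

Approaching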